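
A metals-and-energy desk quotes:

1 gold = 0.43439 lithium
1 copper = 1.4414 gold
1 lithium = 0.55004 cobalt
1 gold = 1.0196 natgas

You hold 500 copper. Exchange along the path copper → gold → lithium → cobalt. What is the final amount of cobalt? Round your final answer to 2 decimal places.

172.20

500 copper × 1.4414 = 720.7 gold
720.7 gold × 0.43439 = 313.064873 lithium
313.064873 lithium × 0.55004 = 172.19820274492 cobalt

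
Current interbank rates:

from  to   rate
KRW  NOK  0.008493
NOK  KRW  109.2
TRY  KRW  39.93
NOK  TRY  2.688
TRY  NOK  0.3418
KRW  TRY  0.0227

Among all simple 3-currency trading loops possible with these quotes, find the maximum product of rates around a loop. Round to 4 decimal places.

TRY→KRW→NOK→TRY: 39.93 × 0.008493 × 2.688 = 0.91157
TRY→NOK→KRW→TRY: 0.3418 × 109.2 × 0.0227 = 0.84727
Maximum is TRY→KRW→NOK→TRY at 0.9116; no arbitrage — every cycle loses value.

0.9116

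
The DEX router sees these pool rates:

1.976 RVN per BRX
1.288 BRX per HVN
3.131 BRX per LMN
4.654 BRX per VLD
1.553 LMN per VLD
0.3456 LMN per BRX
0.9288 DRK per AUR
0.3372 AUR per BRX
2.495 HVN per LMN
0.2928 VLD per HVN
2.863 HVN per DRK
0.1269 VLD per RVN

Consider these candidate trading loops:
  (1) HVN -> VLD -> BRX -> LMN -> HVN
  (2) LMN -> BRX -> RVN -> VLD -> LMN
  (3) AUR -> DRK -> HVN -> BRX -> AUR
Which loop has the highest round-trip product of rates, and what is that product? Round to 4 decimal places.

(1) 0.2928 × 4.654 × 0.3456 × 2.495 = 1.17501
(2) 3.131 × 1.976 × 0.1269 × 1.553 = 1.21928
(3) 0.9288 × 2.863 × 1.288 × 0.3372 = 1.15491
Highest is cycle (2) at 1.2193 (>1, arbitrage).

1.2193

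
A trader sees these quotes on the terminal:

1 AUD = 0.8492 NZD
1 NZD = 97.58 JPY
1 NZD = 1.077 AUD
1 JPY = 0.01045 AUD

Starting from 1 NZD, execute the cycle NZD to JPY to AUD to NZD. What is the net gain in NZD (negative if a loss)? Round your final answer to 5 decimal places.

-0.13406

1 NZD × 97.58 = 97.58 JPY
97.58 JPY × 0.01045 = 1.019711 AUD
1.019711 AUD × 0.8492 = 0.8659385812 NZD
Net change: 0.8659385812 − 1 = -0.1340614188 NZD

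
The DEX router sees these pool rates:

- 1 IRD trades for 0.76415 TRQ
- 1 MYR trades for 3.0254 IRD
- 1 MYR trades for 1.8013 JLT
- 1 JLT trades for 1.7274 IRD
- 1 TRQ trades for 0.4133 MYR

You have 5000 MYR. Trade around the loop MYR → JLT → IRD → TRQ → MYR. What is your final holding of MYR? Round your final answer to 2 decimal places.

5000 MYR × 1.8013 = 9006.5 JLT
9006.5 JLT × 1.7274 = 15557.8281 IRD
15557.8281 IRD × 0.76415 = 11888.514342615 TRQ
11888.514342615 TRQ × 0.4133 = 4913.5229778027795 MYR

4913.52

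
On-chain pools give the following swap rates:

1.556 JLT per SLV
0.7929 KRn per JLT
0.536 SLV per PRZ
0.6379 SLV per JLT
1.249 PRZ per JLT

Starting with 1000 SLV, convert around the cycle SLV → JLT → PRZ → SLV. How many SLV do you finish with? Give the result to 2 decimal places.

1041.69

1000 SLV × 1.556 = 1556 JLT
1556 JLT × 1.249 = 1943.444 PRZ
1943.444 PRZ × 0.536 = 1041.685984 SLV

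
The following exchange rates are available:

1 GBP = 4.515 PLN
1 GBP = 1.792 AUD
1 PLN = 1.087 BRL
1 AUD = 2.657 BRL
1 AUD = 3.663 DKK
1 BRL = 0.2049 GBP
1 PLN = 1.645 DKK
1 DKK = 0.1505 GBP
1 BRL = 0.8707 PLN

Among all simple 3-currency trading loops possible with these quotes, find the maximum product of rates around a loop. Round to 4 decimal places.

DKK→GBP→PLN→DKK: 0.1505 × 4.515 × 1.645 = 1.11779
GBP→PLN→BRL→GBP: 4.515 × 1.087 × 0.2049 = 1.00561
DKK→GBP→AUD→DKK: 0.1505 × 1.792 × 3.663 = 0.98790
GBP→AUD→BRL→GBP: 1.792 × 2.657 × 0.2049 = 0.97560
Maximum is DKK→GBP→PLN→DKK at 1.1178; arbitrage exists.

1.1178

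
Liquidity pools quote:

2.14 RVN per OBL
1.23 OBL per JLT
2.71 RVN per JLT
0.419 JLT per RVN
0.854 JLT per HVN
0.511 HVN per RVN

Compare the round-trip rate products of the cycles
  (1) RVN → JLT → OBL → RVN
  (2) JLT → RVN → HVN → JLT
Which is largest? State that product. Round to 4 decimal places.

1.1826

(1) 0.419 × 1.23 × 2.14 = 1.10289
(2) 2.71 × 0.511 × 0.854 = 1.18263
Highest is cycle (2) at 1.1826 (>1, arbitrage).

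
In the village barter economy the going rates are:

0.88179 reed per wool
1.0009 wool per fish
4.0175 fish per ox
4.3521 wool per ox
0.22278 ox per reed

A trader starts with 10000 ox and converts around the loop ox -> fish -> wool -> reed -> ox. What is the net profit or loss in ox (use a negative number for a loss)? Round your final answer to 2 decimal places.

10000 ox × 4.0175 = 40175 fish
40175 fish × 1.0009 = 40211.1575 wool
40211.1575 wool × 0.88179 = 35457.796571925 reed
35457.796571925 reed × 0.22278 = 7899.2879202934515 ox
Net change: 7899.2879202934515 − 10000 = -2100.7120797065485 ox

-2100.71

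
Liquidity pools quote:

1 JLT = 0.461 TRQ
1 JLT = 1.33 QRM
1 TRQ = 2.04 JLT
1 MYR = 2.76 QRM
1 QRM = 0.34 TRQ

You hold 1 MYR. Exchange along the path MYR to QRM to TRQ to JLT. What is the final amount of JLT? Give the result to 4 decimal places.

1 MYR × 2.76 = 2.76 QRM
2.76 QRM × 0.34 = 0.9384 TRQ
0.9384 TRQ × 2.04 = 1.914336 JLT

1.9143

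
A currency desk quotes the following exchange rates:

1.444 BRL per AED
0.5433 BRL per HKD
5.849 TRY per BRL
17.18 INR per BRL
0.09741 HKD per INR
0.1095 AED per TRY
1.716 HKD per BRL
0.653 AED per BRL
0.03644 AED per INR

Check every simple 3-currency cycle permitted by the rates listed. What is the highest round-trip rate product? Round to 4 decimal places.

TRY→AED→BRL→TRY: 0.1095 × 1.444 × 5.849 = 0.92483
INR→HKD→BRL→INR: 0.09741 × 0.5433 × 17.18 = 0.90921
INR→AED→BRL→INR: 0.03644 × 1.444 × 17.18 = 0.90400
Maximum is TRY→AED→BRL→TRY at 0.9248; no arbitrage — every cycle loses value.

0.9248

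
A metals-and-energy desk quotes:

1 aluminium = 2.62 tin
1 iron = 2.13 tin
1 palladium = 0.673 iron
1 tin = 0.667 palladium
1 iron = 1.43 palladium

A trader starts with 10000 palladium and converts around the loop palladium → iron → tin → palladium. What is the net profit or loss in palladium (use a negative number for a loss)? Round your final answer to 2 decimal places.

10000 palladium × 0.673 = 6730 iron
6730 iron × 2.13 = 14334.9 tin
14334.9 tin × 0.667 = 9561.3783 palladium
Net change: 9561.3783 − 10000 = -438.6217 palladium

-438.62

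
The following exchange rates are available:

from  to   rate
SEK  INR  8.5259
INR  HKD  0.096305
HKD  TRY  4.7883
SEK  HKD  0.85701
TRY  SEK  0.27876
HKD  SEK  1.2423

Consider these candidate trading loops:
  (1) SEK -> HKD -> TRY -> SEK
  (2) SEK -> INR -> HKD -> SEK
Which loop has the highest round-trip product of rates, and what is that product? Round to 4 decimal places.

1.1439

(1) 0.85701 × 4.7883 × 0.27876 = 1.14393
(2) 8.5259 × 0.096305 × 1.2423 = 1.02004
Highest is cycle (1) at 1.1439 (>1, arbitrage).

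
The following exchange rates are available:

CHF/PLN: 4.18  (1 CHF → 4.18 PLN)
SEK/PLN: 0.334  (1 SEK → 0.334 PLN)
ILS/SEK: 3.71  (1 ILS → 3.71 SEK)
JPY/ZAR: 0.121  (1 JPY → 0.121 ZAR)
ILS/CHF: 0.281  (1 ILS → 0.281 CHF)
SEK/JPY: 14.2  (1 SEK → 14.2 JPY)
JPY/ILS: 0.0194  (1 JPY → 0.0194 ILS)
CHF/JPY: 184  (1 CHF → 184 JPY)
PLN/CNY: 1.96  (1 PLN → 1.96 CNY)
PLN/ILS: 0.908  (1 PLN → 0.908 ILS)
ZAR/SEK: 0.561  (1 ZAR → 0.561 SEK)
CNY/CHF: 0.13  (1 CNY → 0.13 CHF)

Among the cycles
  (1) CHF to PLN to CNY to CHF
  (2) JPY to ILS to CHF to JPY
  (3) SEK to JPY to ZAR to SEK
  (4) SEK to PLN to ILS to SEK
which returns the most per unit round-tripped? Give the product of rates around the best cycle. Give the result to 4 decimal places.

1.1251

(1) 4.18 × 1.96 × 0.13 = 1.06506
(2) 0.0194 × 0.281 × 184 = 1.00306
(3) 14.2 × 0.121 × 0.561 = 0.96391
(4) 0.334 × 0.908 × 3.71 = 1.12514
Highest is cycle (4) at 1.1251 (>1, arbitrage).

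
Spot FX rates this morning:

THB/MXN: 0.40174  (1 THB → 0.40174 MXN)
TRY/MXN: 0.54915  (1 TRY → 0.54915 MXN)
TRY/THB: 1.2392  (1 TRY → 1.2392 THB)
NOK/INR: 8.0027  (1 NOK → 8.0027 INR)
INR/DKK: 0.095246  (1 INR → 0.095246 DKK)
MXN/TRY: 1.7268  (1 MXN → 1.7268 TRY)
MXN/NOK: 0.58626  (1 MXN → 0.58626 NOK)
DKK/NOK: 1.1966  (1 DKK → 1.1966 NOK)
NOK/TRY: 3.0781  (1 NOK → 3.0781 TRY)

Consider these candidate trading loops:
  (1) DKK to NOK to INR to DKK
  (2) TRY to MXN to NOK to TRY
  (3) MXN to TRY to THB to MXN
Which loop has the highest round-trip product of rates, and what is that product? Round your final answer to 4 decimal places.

0.9910

(1) 1.1966 × 8.0027 × 0.095246 = 0.91208
(2) 0.54915 × 0.58626 × 3.0781 = 0.99098
(3) 1.7268 × 1.2392 × 0.40174 = 0.85966
Highest is cycle (2) at 0.9910 (≤1, no arbitrage).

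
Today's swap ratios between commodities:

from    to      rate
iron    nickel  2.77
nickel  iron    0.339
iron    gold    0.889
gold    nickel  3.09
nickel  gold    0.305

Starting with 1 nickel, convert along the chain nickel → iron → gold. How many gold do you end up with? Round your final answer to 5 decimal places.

0.30137

1 nickel × 0.339 = 0.339 iron
0.339 iron × 0.889 = 0.301371 gold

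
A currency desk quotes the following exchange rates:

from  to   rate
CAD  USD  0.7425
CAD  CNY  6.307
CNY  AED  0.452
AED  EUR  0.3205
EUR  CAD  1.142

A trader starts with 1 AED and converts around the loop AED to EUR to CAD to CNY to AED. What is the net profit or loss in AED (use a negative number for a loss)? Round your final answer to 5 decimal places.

0.04341

1 AED × 0.3205 = 0.3205 EUR
0.3205 EUR × 1.142 = 0.366011 CAD
0.366011 CAD × 6.307 = 2.308431377 CNY
2.308431377 CNY × 0.452 = 1.043410982404 AED
Net change: 1.043410982404 − 1 = 0.043410982404 AED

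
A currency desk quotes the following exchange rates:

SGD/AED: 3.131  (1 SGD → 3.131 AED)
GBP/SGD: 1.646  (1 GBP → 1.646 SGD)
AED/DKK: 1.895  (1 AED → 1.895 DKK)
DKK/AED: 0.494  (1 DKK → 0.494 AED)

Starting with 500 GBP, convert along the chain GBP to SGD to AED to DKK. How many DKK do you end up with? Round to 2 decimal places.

4883.06

500 GBP × 1.646 = 823 SGD
823 SGD × 3.131 = 2576.813 AED
2576.813 AED × 1.895 = 4883.060635 DKK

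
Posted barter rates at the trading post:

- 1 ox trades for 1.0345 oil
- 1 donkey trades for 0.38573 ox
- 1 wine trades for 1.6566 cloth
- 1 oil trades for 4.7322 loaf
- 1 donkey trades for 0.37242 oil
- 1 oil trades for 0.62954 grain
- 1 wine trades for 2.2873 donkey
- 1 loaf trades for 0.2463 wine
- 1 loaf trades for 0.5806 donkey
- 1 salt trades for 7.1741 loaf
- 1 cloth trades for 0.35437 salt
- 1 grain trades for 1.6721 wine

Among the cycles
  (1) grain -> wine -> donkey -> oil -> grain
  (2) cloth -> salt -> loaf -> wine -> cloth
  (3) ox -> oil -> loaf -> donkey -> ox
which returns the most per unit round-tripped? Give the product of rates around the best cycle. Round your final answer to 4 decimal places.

1.0964

(1) 1.6721 × 2.2873 × 0.37242 × 0.62954 = 0.89669
(2) 0.35437 × 7.1741 × 0.2463 × 1.6566 = 1.03730
(3) 1.0345 × 4.7322 × 0.5806 × 0.38573 = 1.09636
Highest is cycle (3) at 1.0964 (>1, arbitrage).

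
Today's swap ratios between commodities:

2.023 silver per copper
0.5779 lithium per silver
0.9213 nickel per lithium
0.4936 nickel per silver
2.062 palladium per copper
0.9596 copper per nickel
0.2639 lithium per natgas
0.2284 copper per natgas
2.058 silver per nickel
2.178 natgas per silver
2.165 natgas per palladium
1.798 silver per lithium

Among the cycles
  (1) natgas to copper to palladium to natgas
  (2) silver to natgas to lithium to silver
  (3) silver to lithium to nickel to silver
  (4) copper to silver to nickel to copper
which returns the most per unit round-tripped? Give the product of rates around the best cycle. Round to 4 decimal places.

(1) 0.2284 × 2.062 × 2.165 = 1.01963
(2) 2.178 × 0.2639 × 1.798 = 1.03344
(3) 0.5779 × 0.9213 × 2.058 = 1.09572
(4) 2.023 × 0.4936 × 0.9596 = 0.95821
Highest is cycle (3) at 1.0957 (>1, arbitrage).

1.0957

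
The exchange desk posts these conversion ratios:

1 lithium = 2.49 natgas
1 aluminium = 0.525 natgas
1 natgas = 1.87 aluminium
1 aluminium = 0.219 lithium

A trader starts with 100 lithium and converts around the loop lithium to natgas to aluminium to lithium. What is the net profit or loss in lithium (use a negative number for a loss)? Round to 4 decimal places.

1.9730

100 lithium × 2.49 = 249 natgas
249 natgas × 1.87 = 465.63 aluminium
465.63 aluminium × 0.219 = 101.97297 lithium
Net change: 101.97297 − 100 = 1.97297 lithium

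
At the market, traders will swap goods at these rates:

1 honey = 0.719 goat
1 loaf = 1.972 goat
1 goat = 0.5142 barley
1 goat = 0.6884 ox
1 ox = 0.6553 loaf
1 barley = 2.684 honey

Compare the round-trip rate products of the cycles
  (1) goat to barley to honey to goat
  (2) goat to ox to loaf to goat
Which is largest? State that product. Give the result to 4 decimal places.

0.9923

(1) 0.5142 × 2.684 × 0.719 = 0.99230
(2) 0.6884 × 0.6553 × 1.972 = 0.88959
Highest is cycle (1) at 0.9923 (≤1, no arbitrage).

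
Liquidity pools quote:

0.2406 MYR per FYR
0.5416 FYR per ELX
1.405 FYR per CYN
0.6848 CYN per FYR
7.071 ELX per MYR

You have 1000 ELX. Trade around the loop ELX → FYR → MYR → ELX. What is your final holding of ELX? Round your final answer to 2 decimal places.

1000 ELX × 0.5416 = 541.6 FYR
541.6 FYR × 0.2406 = 130.30896 MYR
130.30896 MYR × 7.071 = 921.41465616 ELX

921.41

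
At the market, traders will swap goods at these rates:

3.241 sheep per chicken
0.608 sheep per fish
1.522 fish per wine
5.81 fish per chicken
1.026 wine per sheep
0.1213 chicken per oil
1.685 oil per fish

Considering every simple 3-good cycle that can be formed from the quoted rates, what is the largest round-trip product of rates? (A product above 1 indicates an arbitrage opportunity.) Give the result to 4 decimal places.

1.1875

chicken→fish→oil→chicken: 5.81 × 1.685 × 0.1213 = 1.18751
fish→sheep→wine→fish: 0.608 × 1.026 × 1.522 = 0.94944
Maximum is chicken→fish→oil→chicken at 1.1875; arbitrage exists.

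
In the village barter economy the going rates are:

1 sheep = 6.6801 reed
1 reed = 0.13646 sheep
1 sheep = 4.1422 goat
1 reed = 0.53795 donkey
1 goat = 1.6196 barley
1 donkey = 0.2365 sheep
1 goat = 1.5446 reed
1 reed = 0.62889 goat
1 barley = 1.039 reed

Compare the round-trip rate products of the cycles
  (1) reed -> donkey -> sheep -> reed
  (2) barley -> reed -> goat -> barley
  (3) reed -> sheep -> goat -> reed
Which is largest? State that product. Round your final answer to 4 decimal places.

1.0583

(1) 0.53795 × 0.2365 × 6.6801 = 0.84988
(2) 1.039 × 0.62889 × 1.6196 = 1.05827
(3) 0.13646 × 4.1422 × 1.5446 = 0.87308
Highest is cycle (2) at 1.0583 (>1, arbitrage).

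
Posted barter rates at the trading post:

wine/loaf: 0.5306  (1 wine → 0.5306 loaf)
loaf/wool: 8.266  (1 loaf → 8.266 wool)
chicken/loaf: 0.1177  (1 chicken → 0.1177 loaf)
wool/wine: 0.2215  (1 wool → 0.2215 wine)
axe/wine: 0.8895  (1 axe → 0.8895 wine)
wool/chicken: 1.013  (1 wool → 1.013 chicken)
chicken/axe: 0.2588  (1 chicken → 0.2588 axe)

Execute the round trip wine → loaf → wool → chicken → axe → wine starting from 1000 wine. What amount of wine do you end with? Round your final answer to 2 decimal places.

1022.78

1000 wine × 0.5306 = 530.6 loaf
530.6 loaf × 8.266 = 4385.9396 wool
4385.9396 wool × 1.013 = 4442.9568148 chicken
4442.9568148 chicken × 0.2588 = 1149.83722367024 axe
1149.83722367024 axe × 0.8895 = 1022.78021045467848 wine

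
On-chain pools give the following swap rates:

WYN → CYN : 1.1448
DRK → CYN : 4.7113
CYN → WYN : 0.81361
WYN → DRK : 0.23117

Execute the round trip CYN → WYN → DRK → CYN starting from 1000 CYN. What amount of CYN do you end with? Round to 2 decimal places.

886.11

1000 CYN × 0.81361 = 813.61 WYN
813.61 WYN × 0.23117 = 188.0822237 DRK
188.0822237 DRK × 4.7113 = 886.11178051781 CYN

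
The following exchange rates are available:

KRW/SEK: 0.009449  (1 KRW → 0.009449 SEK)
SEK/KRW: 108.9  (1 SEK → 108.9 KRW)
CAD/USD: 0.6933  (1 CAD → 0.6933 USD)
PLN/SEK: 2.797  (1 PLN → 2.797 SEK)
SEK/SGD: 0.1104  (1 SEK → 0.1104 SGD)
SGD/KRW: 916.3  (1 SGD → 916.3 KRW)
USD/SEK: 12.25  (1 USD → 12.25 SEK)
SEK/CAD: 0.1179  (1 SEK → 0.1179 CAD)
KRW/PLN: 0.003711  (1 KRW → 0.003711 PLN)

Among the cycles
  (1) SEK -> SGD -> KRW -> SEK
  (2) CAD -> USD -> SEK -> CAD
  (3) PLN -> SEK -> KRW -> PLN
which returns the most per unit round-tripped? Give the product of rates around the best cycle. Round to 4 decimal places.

(1) 0.1104 × 916.3 × 0.009449 = 0.95586
(2) 0.6933 × 12.25 × 0.1179 = 1.00132
(3) 2.797 × 108.9 × 0.003711 = 1.13035
Highest is cycle (3) at 1.1303 (>1, arbitrage).

1.1303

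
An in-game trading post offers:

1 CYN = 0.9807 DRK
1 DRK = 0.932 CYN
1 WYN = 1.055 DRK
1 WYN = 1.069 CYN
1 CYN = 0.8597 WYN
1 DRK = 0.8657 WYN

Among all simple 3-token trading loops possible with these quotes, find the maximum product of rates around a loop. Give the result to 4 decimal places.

DRK→WYN→CYN→DRK: 0.8657 × 1.069 × 0.9807 = 0.90757
DRK→CYN→WYN→DRK: 0.932 × 0.8597 × 1.055 = 0.84531
Maximum is DRK→WYN→CYN→DRK at 0.9076; no arbitrage — every cycle loses value.

0.9076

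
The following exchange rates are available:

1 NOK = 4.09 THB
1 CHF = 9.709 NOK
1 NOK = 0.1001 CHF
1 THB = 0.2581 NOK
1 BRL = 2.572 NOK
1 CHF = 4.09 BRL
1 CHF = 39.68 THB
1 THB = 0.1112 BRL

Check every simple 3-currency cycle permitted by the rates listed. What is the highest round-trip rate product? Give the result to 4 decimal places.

1.1698

NOK→THB→BRL→NOK: 4.09 × 0.1112 × 2.572 = 1.16977
CHF→BRL→NOK→CHF: 4.09 × 2.572 × 0.1001 = 1.05300
CHF→THB→NOK→CHF: 39.68 × 0.2581 × 0.1001 = 1.02516
Maximum is NOK→THB→BRL→NOK at 1.1698; arbitrage exists.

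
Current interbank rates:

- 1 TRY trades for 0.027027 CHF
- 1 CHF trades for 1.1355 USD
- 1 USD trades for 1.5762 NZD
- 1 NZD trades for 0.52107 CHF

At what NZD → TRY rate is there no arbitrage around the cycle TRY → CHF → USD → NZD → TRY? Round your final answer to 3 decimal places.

Known legs of the cycle: 0.027027 × 1.1355 × 1.5762 = 0.0483722516277
For no arbitrage the full-cycle product must be 1, so the missing rate is 1 / 0.0483722516277 ≈ 20.67301.

20.673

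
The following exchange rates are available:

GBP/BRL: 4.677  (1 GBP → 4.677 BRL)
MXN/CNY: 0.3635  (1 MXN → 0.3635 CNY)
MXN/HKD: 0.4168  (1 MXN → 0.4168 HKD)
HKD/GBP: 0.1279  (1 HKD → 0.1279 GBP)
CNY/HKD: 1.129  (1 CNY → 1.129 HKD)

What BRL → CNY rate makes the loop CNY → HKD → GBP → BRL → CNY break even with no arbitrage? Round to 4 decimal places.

Known legs of the cycle: 1.129 × 0.1279 × 4.677 = 0.6753545907
For no arbitrage the full-cycle product must be 1, so the missing rate is 1 / 0.6753545907 ≈ 1.480704.

1.4807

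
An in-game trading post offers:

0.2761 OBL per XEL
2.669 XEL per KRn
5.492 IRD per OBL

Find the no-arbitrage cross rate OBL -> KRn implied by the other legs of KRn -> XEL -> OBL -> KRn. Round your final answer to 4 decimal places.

Known legs of the cycle: 2.669 × 0.2761 = 0.7369109
For no arbitrage the full-cycle product must be 1, so the missing rate is 1 / 0.7369109 ≈ 1.357016.

1.3570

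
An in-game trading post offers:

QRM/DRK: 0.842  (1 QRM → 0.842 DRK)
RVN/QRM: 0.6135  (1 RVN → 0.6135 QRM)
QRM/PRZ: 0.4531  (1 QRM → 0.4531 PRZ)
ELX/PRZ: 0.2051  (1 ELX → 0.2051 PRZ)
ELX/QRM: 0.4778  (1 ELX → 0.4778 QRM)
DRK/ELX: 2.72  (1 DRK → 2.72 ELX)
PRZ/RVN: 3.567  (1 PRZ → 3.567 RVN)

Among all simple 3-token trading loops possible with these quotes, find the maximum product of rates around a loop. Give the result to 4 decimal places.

QRM→DRK→ELX→QRM: 0.842 × 2.72 × 0.4778 = 1.09428
QRM→PRZ→RVN→QRM: 0.4531 × 3.567 × 0.6135 = 0.99154
Maximum is QRM→DRK→ELX→QRM at 1.0943; arbitrage exists.

1.0943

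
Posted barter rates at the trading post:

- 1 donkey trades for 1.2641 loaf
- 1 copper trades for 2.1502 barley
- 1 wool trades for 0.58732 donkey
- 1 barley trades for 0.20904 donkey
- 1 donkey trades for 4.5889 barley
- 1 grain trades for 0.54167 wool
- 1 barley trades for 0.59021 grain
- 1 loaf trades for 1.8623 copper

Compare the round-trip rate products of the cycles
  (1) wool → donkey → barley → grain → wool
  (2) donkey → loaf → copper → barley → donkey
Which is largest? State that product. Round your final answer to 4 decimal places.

1.0581

(1) 0.58732 × 4.5889 × 0.59021 × 0.54167 = 0.86164
(2) 1.2641 × 1.8623 × 2.1502 × 0.20904 = 1.05813
Highest is cycle (2) at 1.0581 (>1, arbitrage).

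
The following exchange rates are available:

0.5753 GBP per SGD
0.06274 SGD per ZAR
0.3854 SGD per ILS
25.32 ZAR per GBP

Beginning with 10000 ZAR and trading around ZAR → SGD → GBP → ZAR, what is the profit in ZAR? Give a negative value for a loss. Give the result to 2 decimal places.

10000 ZAR × 0.06274 = 627.4 SGD
627.4 SGD × 0.5753 = 360.94322 GBP
360.94322 GBP × 25.32 = 9139.0823304 ZAR
Net change: 9139.0823304 − 10000 = -860.9176696 ZAR

-860.92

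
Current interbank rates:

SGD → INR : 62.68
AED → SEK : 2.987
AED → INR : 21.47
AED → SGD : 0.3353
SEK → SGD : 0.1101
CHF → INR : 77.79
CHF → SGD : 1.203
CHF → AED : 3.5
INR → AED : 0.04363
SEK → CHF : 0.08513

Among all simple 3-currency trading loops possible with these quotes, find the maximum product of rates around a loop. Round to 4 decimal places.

INR→AED→SGD→INR: 0.04363 × 0.3353 × 62.68 = 0.91695
SEK→CHF→AED→SEK: 0.08513 × 3.5 × 2.987 = 0.88999
Maximum is INR→AED→SGD→INR at 0.9170; no arbitrage — every cycle loses value.

0.9170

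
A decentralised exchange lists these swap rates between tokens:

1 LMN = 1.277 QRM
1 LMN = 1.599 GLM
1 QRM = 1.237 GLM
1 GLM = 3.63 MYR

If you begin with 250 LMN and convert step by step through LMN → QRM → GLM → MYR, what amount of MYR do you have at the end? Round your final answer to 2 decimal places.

1433.53

250 LMN × 1.277 = 319.25 QRM
319.25 QRM × 1.237 = 394.91225 GLM
394.91225 GLM × 3.63 = 1433.5314675 MYR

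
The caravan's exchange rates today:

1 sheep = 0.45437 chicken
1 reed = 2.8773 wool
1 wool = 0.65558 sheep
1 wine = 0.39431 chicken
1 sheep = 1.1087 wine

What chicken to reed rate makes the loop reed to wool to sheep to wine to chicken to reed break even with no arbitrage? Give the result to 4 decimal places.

1.2127

Known legs of the cycle: 2.8773 × 0.65558 × 1.1087 × 0.39431 = 0.824636740806379998
For no arbitrage the full-cycle product must be 1, so the missing rate is 1 / 0.824636740806379998 ≈ 1.212655.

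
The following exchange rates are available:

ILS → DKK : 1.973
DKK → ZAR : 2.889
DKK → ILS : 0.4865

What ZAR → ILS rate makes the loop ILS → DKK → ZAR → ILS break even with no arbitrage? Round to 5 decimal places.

Known legs of the cycle: 1.973 × 2.889 = 5.699997
For no arbitrage the full-cycle product must be 1, so the missing rate is 1 / 5.699997 ≈ 0.1754387.

0.17544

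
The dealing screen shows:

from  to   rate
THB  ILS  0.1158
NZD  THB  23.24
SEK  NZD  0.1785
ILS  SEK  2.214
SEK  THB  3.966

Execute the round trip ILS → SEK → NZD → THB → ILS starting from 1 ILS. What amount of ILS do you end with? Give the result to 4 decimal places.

1.0636

1 ILS × 2.214 = 2.214 SEK
2.214 SEK × 0.1785 = 0.395199 NZD
0.395199 NZD × 23.24 = 9.18442476 THB
9.18442476 THB × 0.1158 = 1.063556387208 ILS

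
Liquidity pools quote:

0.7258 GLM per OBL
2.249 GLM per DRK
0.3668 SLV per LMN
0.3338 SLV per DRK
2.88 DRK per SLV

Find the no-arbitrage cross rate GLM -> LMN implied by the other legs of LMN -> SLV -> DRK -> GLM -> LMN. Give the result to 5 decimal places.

Known legs of the cycle: 0.3668 × 2.88 × 2.249 = 2.375807616
For no arbitrage the full-cycle product must be 1, so the missing rate is 1 / 2.375807616 ≈ 0.4209095.

0.42091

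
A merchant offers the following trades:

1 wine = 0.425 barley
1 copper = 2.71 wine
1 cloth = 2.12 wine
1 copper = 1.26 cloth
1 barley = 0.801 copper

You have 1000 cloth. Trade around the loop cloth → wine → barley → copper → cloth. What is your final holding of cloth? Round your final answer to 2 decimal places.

909.34

1000 cloth × 2.12 = 2120 wine
2120 wine × 0.425 = 901 barley
901 barley × 0.801 = 721.701 copper
721.701 copper × 1.26 = 909.34326 cloth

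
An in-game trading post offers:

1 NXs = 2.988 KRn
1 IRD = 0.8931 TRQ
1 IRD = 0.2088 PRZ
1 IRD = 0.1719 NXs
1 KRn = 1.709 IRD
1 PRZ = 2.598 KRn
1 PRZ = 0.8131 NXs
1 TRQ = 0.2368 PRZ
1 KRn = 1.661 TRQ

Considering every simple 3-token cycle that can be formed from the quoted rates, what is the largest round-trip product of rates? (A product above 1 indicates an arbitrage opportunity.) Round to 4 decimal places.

1.0219

KRn→TRQ→PRZ→KRn: 1.661 × 0.2368 × 2.598 = 1.02186
KRn→IRD→PRZ→KRn: 1.709 × 0.2088 × 2.598 = 0.92707
KRn→IRD→NXs→KRn: 1.709 × 0.1719 × 2.988 = 0.87781
Maximum is KRn→TRQ→PRZ→KRn at 1.0219; arbitrage exists.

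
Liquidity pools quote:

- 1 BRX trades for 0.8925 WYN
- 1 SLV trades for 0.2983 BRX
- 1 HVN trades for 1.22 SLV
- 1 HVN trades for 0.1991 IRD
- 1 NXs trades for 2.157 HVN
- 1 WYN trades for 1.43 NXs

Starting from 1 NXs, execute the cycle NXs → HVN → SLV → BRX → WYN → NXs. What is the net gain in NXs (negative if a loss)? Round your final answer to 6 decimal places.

1 NXs × 2.157 = 2.157 HVN
2.157 HVN × 1.22 = 2.63154 SLV
2.63154 SLV × 0.2983 = 0.784988382 BRX
0.784988382 BRX × 0.8925 = 0.700602130935 WYN
0.700602130935 WYN × 1.43 = 1.00186104723705 NXs
Net change: 1.00186104723705 − 1 = 0.00186104723705 NXs

0.001861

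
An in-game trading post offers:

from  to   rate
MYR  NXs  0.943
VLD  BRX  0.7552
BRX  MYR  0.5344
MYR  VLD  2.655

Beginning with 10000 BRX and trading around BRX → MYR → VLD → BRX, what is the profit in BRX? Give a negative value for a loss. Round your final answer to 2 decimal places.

10000 BRX × 0.5344 = 5344 MYR
5344 MYR × 2.655 = 14188.32 VLD
14188.32 VLD × 0.7552 = 10715.019264 BRX
Net change: 10715.019264 − 10000 = 715.019264 BRX

715.02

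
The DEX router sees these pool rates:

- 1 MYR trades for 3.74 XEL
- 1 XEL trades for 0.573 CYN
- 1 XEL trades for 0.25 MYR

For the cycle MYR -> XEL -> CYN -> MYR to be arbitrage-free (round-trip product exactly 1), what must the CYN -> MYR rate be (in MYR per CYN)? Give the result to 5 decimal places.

Known legs of the cycle: 3.74 × 0.573 = 2.14302
For no arbitrage the full-cycle product must be 1, so the missing rate is 1 / 2.14302 ≈ 0.4666312.

0.46663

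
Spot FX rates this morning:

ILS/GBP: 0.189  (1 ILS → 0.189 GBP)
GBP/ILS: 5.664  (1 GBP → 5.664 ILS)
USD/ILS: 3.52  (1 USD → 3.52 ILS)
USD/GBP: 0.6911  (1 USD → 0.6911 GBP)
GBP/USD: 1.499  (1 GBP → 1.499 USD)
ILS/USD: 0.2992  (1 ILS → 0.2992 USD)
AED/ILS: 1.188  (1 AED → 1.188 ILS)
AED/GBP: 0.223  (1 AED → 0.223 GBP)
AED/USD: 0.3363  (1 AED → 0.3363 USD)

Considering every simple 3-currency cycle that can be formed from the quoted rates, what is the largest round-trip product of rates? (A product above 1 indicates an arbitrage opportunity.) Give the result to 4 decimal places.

USD→GBP→ILS→USD: 0.6911 × 5.664 × 0.2992 = 1.17119
USD→ILS→GBP→USD: 3.52 × 0.189 × 1.499 = 0.99725
Maximum is USD→GBP→ILS→USD at 1.1712; arbitrage exists.

1.1712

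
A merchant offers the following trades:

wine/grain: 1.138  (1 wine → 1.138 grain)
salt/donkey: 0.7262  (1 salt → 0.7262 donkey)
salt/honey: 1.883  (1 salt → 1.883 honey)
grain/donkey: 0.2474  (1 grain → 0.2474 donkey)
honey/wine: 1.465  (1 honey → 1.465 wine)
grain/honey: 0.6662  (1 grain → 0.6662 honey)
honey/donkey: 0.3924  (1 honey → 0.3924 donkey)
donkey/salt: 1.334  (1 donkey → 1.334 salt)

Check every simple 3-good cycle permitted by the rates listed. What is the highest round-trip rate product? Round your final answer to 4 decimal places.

grain→honey→wine→grain: 0.6662 × 1.465 × 1.138 = 1.11067
donkey→salt→honey→donkey: 1.334 × 1.883 × 0.3924 = 0.98568
Maximum is grain→honey→wine→grain at 1.1107; arbitrage exists.

1.1107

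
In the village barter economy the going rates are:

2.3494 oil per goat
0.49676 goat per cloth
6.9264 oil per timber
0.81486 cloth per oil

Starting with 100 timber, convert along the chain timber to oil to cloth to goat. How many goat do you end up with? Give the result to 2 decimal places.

280.37

100 timber × 6.9264 = 692.64 oil
692.64 oil × 0.81486 = 564.4046304 cloth
564.4046304 cloth × 0.49676 = 280.373644197504 goat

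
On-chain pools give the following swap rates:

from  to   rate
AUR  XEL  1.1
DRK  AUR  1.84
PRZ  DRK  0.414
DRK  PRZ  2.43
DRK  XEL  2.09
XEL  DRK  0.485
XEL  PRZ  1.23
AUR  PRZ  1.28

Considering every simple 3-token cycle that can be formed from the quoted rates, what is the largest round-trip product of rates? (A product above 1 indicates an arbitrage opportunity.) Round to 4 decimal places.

1.0643

XEL→PRZ→DRK→XEL: 1.23 × 0.414 × 2.09 = 1.06427
XEL→DRK→AUR→XEL: 0.485 × 1.84 × 1.1 = 0.98164
AUR→PRZ→DRK→AUR: 1.28 × 0.414 × 1.84 = 0.97505
Maximum is XEL→PRZ→DRK→XEL at 1.0643; arbitrage exists.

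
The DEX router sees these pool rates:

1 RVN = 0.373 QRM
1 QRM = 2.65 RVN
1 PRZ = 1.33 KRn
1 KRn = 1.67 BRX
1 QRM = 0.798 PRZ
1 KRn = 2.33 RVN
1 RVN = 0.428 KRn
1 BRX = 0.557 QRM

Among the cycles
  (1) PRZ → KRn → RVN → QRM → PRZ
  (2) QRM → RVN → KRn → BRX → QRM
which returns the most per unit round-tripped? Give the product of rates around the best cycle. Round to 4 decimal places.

1.0550

(1) 1.33 × 2.33 × 0.373 × 0.798 = 0.92240
(2) 2.65 × 0.428 × 1.67 × 0.557 = 1.05502
Highest is cycle (2) at 1.0550 (>1, arbitrage).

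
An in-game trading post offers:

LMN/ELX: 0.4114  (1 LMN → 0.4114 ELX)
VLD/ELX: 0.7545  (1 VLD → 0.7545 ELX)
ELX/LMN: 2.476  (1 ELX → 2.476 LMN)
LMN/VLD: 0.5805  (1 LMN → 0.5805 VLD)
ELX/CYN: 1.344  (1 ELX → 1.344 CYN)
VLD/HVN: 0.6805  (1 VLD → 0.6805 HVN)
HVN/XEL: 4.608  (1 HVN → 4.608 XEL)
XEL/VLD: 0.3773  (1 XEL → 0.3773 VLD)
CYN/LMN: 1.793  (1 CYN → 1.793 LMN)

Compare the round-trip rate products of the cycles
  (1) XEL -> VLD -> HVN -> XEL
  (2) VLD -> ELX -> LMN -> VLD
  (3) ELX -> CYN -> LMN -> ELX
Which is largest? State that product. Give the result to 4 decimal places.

(1) 0.3773 × 0.6805 × 4.608 = 1.18312
(2) 0.7545 × 2.476 × 0.5805 = 1.08446
(3) 1.344 × 1.793 × 0.4114 = 0.99139
Highest is cycle (1) at 1.1831 (>1, arbitrage).

1.1831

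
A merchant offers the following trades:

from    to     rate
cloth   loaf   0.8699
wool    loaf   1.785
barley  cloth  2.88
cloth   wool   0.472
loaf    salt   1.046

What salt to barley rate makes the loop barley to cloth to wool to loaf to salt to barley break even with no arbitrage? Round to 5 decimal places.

0.39400

Known legs of the cycle: 2.88 × 0.472 × 1.785 × 1.046 = 2.5380746496
For no arbitrage the full-cycle product must be 1, so the missing rate is 1 / 2.5380746496 ≈ 0.3939994.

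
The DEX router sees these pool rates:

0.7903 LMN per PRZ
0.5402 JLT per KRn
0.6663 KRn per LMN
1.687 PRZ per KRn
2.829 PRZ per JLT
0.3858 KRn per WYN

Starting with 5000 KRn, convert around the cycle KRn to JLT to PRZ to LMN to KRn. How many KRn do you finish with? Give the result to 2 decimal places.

5000 KRn × 0.5402 = 2701 JLT
2701 JLT × 2.829 = 7641.129 PRZ
7641.129 PRZ × 0.7903 = 6038.7842487 LMN
6038.7842487 LMN × 0.6663 = 4023.64194490881 KRn

4023.64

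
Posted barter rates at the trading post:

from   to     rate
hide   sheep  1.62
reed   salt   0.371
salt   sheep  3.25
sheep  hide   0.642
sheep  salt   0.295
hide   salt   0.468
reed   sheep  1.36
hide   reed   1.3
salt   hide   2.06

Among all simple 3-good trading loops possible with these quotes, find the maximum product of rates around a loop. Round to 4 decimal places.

1.1351

hide→reed→sheep→hide: 1.3 × 1.36 × 0.642 = 1.13506
hide→reed→salt→hide: 1.3 × 0.371 × 2.06 = 0.99354
hide→sheep→salt→hide: 1.62 × 0.295 × 2.06 = 0.98447
hide→salt→sheep→hide: 0.468 × 3.25 × 0.642 = 0.97648
Maximum is hide→reed→sheep→hide at 1.1351; arbitrage exists.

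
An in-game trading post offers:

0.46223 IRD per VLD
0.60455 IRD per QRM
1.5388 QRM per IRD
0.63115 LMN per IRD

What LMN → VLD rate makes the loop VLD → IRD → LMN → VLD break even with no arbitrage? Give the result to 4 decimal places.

Known legs of the cycle: 0.46223 × 0.63115 = 0.2917364645
For no arbitrage the full-cycle product must be 1, so the missing rate is 1 / 0.2917364645 ≈ 3.427751.

3.4278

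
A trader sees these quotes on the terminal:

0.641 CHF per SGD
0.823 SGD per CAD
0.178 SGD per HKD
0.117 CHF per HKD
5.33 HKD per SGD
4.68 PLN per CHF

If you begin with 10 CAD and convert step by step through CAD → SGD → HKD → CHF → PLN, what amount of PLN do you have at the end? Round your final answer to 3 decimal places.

10 CAD × 0.823 = 8.23 SGD
8.23 SGD × 5.33 = 43.8659 HKD
43.8659 HKD × 0.117 = 5.1323103 CHF
5.1323103 CHF × 4.68 = 24.019212204 PLN

24.019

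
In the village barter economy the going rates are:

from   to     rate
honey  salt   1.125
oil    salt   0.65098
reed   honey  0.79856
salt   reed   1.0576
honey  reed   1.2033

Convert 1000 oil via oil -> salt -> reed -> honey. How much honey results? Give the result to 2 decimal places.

549.79

1000 oil × 0.65098 = 650.98 salt
650.98 salt × 1.0576 = 688.476448 reed
688.476448 reed × 0.79856 = 549.78975231488 honey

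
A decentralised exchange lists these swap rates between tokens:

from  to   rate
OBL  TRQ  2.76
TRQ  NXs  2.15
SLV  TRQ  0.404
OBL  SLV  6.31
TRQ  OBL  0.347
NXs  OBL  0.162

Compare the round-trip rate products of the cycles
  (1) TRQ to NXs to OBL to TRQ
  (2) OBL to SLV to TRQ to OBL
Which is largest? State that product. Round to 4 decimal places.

0.9613

(1) 2.15 × 0.162 × 2.76 = 0.96131
(2) 6.31 × 0.404 × 0.347 = 0.88459
Highest is cycle (1) at 0.9613 (≤1, no arbitrage).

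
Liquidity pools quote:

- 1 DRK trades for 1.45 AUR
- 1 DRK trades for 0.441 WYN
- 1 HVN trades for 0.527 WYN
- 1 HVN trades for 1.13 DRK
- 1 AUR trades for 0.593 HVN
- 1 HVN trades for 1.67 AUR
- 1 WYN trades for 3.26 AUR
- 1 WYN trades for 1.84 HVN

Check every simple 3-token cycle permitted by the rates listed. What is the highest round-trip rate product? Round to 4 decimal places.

WYN→AUR→HVN→WYN: 3.26 × 0.593 × 0.527 = 1.01879
DRK→AUR→HVN→DRK: 1.45 × 0.593 × 1.13 = 0.97163
WYN→HVN→DRK→WYN: 1.84 × 1.13 × 0.441 = 0.91693
Maximum is WYN→AUR→HVN→WYN at 1.0188; arbitrage exists.

1.0188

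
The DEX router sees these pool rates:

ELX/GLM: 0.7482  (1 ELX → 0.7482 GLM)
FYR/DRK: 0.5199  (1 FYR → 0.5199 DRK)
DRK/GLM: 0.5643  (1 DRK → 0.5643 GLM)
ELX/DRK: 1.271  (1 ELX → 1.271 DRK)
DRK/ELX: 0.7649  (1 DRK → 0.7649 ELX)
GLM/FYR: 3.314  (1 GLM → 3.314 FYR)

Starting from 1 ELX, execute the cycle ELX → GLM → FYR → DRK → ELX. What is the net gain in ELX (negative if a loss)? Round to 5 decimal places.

-0.01396

1 ELX × 0.7482 = 0.7482 GLM
0.7482 GLM × 3.314 = 2.4795348 FYR
2.4795348 FYR × 0.5199 = 1.28911014252 DRK
1.28911014252 DRK × 0.7649 = 0.986040348013548 ELX
Net change: 0.986040348013548 − 1 = -0.013959651986452 ELX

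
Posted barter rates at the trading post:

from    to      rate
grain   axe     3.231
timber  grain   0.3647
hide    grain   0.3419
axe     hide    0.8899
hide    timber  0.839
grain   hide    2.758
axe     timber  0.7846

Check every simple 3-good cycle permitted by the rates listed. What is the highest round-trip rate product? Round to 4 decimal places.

grain→axe→hide→grain: 3.231 × 0.8899 × 0.3419 = 0.98305
grain→axe→timber→grain: 3.231 × 0.7846 × 0.3647 = 0.92453
grain→hide→timber→grain: 2.758 × 0.839 × 0.3647 = 0.84390
Maximum is grain→axe→hide→grain at 0.9831; no arbitrage — every cycle loses value.

0.9831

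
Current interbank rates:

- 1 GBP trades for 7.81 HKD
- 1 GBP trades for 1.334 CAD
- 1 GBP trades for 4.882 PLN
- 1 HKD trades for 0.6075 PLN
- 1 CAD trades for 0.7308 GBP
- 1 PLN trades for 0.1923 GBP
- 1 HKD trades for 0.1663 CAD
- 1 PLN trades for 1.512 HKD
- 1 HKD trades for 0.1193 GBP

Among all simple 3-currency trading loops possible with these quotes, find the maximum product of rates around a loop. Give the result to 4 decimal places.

HKD→CAD→GBP→HKD: 0.1663 × 0.7308 × 7.81 = 0.94917
HKD→PLN→GBP→HKD: 0.6075 × 0.1923 × 7.81 = 0.91238
HKD→GBP→PLN→HKD: 0.1193 × 4.882 × 1.512 = 0.88062
Maximum is HKD→CAD→GBP→HKD at 0.9492; no arbitrage — every cycle loses value.

0.9492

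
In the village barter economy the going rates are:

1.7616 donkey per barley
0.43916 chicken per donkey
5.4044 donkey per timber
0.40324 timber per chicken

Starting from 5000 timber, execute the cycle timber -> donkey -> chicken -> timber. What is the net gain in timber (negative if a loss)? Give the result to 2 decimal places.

5000 timber × 5.4044 = 27022 donkey
27022 donkey × 0.43916 = 11866.98152 chicken
11866.98152 chicken × 0.40324 = 4785.2416281248 timber
Net change: 4785.2416281248 − 5000 = -214.7583718752 timber

-214.76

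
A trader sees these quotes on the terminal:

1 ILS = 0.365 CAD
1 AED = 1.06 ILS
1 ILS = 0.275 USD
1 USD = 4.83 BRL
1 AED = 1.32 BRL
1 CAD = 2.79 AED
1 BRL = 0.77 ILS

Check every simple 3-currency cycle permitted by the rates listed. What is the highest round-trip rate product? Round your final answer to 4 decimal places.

ILS→CAD→AED→ILS: 0.365 × 2.79 × 1.06 = 1.07945
ILS→USD→BRL→ILS: 0.275 × 4.83 × 0.77 = 1.02275
Maximum is ILS→CAD→AED→ILS at 1.0795; arbitrage exists.

1.0795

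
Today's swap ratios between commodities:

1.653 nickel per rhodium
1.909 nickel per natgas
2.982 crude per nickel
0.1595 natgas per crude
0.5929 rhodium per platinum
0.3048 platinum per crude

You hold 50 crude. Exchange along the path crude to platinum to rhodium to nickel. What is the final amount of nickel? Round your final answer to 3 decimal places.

14.936

50 crude × 0.3048 = 15.24 platinum
15.24 platinum × 0.5929 = 9.035796 rhodium
9.035796 rhodium × 1.653 = 14.936170788 nickel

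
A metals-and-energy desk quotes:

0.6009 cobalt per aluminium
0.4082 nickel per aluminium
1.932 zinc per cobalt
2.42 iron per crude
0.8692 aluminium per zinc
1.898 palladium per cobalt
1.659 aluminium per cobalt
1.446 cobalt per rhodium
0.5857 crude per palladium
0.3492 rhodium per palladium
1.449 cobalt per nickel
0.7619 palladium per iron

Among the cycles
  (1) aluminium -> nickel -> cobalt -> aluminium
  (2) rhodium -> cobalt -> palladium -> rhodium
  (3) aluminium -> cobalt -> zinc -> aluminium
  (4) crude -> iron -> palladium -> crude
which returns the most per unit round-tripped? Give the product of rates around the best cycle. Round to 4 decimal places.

(1) 0.4082 × 1.449 × 1.659 = 0.98127
(2) 1.446 × 1.898 × 0.3492 = 0.95838
(3) 0.6009 × 1.932 × 0.8692 = 1.00909
(4) 2.42 × 0.7619 × 0.5857 = 1.07991
Highest is cycle (4) at 1.0799 (>1, arbitrage).

1.0799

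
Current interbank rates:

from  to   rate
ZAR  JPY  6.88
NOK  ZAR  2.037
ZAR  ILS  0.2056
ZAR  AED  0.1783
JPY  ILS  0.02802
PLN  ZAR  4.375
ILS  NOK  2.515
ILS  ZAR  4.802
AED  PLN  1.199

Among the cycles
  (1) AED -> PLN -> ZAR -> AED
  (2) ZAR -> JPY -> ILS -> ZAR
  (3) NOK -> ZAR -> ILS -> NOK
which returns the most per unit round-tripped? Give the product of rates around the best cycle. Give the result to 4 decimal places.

(1) 1.199 × 4.375 × 0.1783 = 0.93529
(2) 6.88 × 0.02802 × 4.802 = 0.92572
(3) 2.037 × 0.2056 × 2.515 = 1.05330
Highest is cycle (3) at 1.0533 (>1, arbitrage).

1.0533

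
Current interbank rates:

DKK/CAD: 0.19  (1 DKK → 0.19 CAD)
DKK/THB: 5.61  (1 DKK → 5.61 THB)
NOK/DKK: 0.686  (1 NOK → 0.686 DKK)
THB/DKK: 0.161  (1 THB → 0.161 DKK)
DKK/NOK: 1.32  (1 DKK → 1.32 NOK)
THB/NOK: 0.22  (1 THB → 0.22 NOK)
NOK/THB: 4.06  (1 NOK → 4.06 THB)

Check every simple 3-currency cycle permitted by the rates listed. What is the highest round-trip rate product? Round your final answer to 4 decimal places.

THB→DKK→NOK→THB: 0.161 × 1.32 × 4.06 = 0.86283
THB→NOK→DKK→THB: 0.22 × 0.686 × 5.61 = 0.84666
Maximum is THB→DKK→NOK→THB at 0.8628; no arbitrage — every cycle loses value.

0.8628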